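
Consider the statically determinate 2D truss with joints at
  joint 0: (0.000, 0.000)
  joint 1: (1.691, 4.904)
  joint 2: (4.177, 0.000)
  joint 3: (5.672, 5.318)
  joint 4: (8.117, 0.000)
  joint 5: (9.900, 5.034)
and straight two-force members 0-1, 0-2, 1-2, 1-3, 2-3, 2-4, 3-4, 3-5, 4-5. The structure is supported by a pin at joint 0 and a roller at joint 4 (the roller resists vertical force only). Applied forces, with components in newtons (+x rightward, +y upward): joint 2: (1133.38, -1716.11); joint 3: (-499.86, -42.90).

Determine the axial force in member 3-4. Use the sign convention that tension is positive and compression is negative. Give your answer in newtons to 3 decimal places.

N=6 nodes, M=9 members, R=3 reactions → 2N=12, M+R=12
member 0 (0-1): L=5.1874, (cx,cy)=(0.3260,0.9454)
member 1 (0-2): L=4.1770, (cx,cy)=(1.0000,0.0000)
member 2 (1-2): L=5.4981, (cx,cy)=(0.4522,-0.8919)
member 3 (1-3): L=4.0025, (cx,cy)=(0.9946,0.1034)
member 4 (2-3): L=5.5241, (cx,cy)=(0.2706,0.9627)
member 5 (2-4): L=3.9400, (cx,cy)=(1.0000,0.0000)
member 6 (3-4): L=5.8531, (cx,cy)=(0.4177,-0.9086)
member 7 (3-5): L=4.2375, (cx,cy)=(0.9978,-0.0670)
member 8 (4-5): L=5.3404, (cx,cy)=(0.3339,0.9426)
solve A·x = −loads:
  F[0-1] = -1241.2177 N (compression)
  F[0-2] = +1038.1380 N (tension)
  F[1-2] = +1204.8830 N (tension)
  F[1-3] = -954.5306 N (compression)
  F[2-3] = +666.2905 N (tension)
  F[2-4] = +269.2322 N (tension)
  F[3-4] = -644.5200 N (compression)
  F[3-5] = -0.0000 N (compression)
  F[4-5] = +0.0000 N (tension)
  Rx@0 = -633.5200 N
  Ry@0 = +1173.4162 N
  Ry@4 = +585.5938 N

-644.520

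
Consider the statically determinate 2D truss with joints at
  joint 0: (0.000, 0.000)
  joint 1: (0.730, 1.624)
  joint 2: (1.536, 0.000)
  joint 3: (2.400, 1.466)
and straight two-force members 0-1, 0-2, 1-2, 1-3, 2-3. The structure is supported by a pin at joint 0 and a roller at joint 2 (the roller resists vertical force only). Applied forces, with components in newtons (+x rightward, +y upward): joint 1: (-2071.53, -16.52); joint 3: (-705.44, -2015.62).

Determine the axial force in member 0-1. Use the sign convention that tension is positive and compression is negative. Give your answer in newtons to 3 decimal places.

-1905.937

N=4 nodes, M=5 members, R=3 reactions → 2N=8, M+R=8
member 0 (0-1): L=1.7805, (cx,cy)=(0.4100,0.9121)
member 1 (0-2): L=1.5360, (cx,cy)=(1.0000,0.0000)
member 2 (1-2): L=1.8130, (cx,cy)=(0.4446,-0.8957)
member 3 (1-3): L=1.6775, (cx,cy)=(0.9956,-0.0942)
member 4 (2-3): L=1.7017, (cx,cy)=(0.5077,0.8615)
solve A·x = −loads:
  F[0-1] = -1905.9366 N (compression)
  F[0-2] = -1995.5531 N (compression)
  F[1-2] = +1873.9974 N (tension)
  F[1-3] = +459.0419 N (tension)
  F[2-3] = -2289.4460 N (compression)
  Rx@0 = +2776.9700 N
  Ry@0 = +1738.3849 N
  Ry@2 = +293.7551 N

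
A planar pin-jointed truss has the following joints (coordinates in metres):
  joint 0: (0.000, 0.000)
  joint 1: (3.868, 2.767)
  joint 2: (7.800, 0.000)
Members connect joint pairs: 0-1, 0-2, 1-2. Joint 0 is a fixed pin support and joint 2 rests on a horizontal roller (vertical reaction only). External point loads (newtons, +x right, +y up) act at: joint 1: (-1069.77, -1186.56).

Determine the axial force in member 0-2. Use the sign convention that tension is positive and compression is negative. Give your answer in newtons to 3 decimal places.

N=3 nodes, M=3 members, R=3 reactions → 2N=6, M+R=6
member 0 (0-1): L=4.7558, (cx,cy)=(0.8133,0.5818)
member 1 (0-2): L=7.8000, (cx,cy)=(1.0000,0.0000)
member 2 (1-2): L=4.8080, (cx,cy)=(0.8178,-0.5755)
solve A·x = −loads:
  F[0-1] = -1680.3317 N (compression)
  F[0-2] = +296.8795 N (tension)
  F[1-2] = -363.0209 N (compression)
  Rx@0 = +1069.7700 N
  Ry@0 = +977.6420 N
  Ry@2 = +208.9180 N

296.880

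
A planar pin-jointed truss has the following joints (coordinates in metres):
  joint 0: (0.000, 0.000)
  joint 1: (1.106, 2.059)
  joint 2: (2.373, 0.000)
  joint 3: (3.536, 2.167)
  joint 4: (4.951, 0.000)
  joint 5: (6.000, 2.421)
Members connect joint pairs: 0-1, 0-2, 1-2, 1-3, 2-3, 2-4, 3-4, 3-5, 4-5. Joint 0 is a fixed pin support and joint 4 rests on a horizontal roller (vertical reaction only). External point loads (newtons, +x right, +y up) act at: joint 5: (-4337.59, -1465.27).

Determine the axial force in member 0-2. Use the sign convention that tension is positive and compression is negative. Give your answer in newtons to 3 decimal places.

N=6 nodes, M=9 members, R=3 reactions → 2N=12, M+R=12
member 0 (0-1): L=2.3372, (cx,cy)=(0.4732,0.8810)
member 1 (0-2): L=2.3730, (cx,cy)=(1.0000,0.0000)
member 2 (1-2): L=2.4176, (cx,cy)=(0.5241,-0.8517)
member 3 (1-3): L=2.4324, (cx,cy)=(0.9990,0.0444)
member 4 (2-3): L=2.4594, (cx,cy)=(0.4729,0.8811)
member 5 (2-4): L=2.5780, (cx,cy)=(1.0000,0.0000)
member 6 (3-4): L=2.5881, (cx,cy)=(0.5467,-0.8373)
member 7 (3-5): L=2.4771, (cx,cy)=(0.9947,0.1025)
member 8 (4-5): L=2.6385, (cx,cy)=(0.3976,0.9176)
solve A·x = −loads:
  F[0-1] = -2055.2678 N (compression)
  F[0-2] = -3365.0238 N (compression)
  F[1-2] = +2019.9284 N (tension)
  F[1-3] = -2033.1640 N (compression)
  F[2-3] = -1952.4145 N (compression)
  F[2-4] = -1383.1596 N (compression)
  F[3-4] = +1685.2382 N (tension)
  F[3-5] = -3896.3546 N (compression)
  F[4-5] = -1161.4748 N (compression)
  Rx@0 = +4337.5900 N
  Ry@0 = +1810.5912 N
  Ry@4 = -345.3212 N

-3365.024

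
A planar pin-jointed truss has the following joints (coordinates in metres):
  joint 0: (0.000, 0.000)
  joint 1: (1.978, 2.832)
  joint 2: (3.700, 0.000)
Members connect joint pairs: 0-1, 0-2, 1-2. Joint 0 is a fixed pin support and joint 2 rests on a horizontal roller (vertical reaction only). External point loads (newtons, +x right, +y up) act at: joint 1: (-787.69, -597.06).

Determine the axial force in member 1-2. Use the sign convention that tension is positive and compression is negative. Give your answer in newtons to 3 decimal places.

332.049

N=3 nodes, M=3 members, R=3 reactions → 2N=6, M+R=6
member 0 (0-1): L=3.4544, (cx,cy)=(0.5726,0.8198)
member 1 (0-2): L=3.7000, (cx,cy)=(1.0000,0.0000)
member 2 (1-2): L=3.3144, (cx,cy)=(0.5195,-0.8544)
solve A·x = −loads:
  F[0-1] = -1074.3413 N (compression)
  F[0-2] = -172.5144 N (compression)
  F[1-2] = +332.0492 N (tension)
  Rx@0 = +787.6900 N
  Ry@0 = +880.7771 N
  Ry@2 = -283.7171 N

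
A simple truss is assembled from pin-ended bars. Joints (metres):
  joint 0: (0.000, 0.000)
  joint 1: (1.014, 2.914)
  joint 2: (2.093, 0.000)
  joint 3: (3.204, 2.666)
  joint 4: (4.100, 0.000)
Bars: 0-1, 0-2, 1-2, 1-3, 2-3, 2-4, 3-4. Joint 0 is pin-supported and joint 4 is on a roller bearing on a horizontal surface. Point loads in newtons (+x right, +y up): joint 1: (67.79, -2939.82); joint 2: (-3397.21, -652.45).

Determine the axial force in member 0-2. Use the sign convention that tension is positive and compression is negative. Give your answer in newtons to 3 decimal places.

N=5 nodes, M=7 members, R=3 reactions → 2N=10, M+R=10
member 0 (0-1): L=3.0854, (cx,cy)=(0.3286,0.9445)
member 1 (0-2): L=2.0930, (cx,cy)=(1.0000,0.0000)
member 2 (1-2): L=3.1074, (cx,cy)=(0.3472,-0.9378)
member 3 (1-3): L=2.2040, (cx,cy)=(0.9936,-0.1125)
member 4 (2-3): L=2.8882, (cx,cy)=(0.3847,0.9231)
member 5 (2-4): L=2.0070, (cx,cy)=(1.0000,0.0000)
member 6 (3-4): L=2.8125, (cx,cy)=(0.3186,-0.9479)
solve A·x = −loads:
  F[0-1] = -2630.0450 N (compression)
  F[0-2] = -2465.0654 N (compression)
  F[1-2] = -389.9010 N (compression)
  F[1-3] = -801.8474 N (compression)
  F[2-3] = +1102.9551 N (tension)
  F[2-4] = +372.4873 N (tension)
  F[3-4] = -1169.2352 N (compression)
  Rx@0 = +3329.4200 N
  Ry@0 = +2483.9541 N
  Ry@4 = +1108.3159 N

-2465.065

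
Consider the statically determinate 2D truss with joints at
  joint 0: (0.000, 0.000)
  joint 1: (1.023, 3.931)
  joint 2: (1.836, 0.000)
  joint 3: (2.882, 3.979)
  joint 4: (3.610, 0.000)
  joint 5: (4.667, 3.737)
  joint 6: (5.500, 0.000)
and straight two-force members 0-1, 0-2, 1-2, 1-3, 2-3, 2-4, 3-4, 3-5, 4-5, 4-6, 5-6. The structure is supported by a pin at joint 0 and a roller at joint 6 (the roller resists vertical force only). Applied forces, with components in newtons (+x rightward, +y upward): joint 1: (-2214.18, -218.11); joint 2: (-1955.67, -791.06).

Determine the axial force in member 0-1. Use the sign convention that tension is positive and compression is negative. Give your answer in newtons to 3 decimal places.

-2363.243

N=7 nodes, M=11 members, R=3 reactions → 2N=14, M+R=14
member 0 (0-1): L=4.0619, (cx,cy)=(0.2519,0.9678)
member 1 (0-2): L=1.8360, (cx,cy)=(1.0000,0.0000)
member 2 (1-2): L=4.0142, (cx,cy)=(0.2025,-0.9793)
member 3 (1-3): L=1.8596, (cx,cy)=(0.9997,0.0258)
member 4 (2-3): L=4.1142, (cx,cy)=(0.2542,0.9671)
member 5 (2-4): L=1.7740, (cx,cy)=(1.0000,0.0000)
member 6 (3-4): L=4.0450, (cx,cy)=(0.1800,-0.9837)
member 7 (3-5): L=1.8013, (cx,cy)=(0.9909,-0.1343)
member 8 (4-5): L=3.8836, (cx,cy)=(0.2722,0.9622)
member 9 (4-6): L=1.8900, (cx,cy)=(1.0000,0.0000)
member 10 (5-6): L=3.8287, (cx,cy)=(0.2176,-0.9760)
solve A·x = −loads:
  F[0-1] = -2363.2426 N (compression)
  F[0-2] = -3574.6659 N (compression)
  F[1-2] = +2143.9797 N (tension)
  F[1-3] = +1185.1674 N (tension)
  F[2-3] = -1352.9443 N (compression)
  F[2-4] = -840.7972 N (compression)
  F[3-4] = +1213.3221 N (tension)
  F[3-5] = +628.1261 N (tension)
  F[4-5] = -1240.3339 N (compression)
  F[4-6] = -284.8508 N (compression)
  F[5-6] = +1309.2588 N (tension)
  Rx@0 = +4169.8500 N
  Ry@0 = +2287.0662 N
  Ry@6 = -1277.8962 N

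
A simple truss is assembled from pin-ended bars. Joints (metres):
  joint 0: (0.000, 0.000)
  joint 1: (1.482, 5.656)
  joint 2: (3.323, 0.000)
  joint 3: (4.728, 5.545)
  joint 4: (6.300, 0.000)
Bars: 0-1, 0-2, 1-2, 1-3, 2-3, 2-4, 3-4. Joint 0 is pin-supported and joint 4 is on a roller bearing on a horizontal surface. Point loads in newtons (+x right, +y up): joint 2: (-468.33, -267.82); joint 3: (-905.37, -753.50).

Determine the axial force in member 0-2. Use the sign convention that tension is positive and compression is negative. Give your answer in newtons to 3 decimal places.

-1082.477

N=5 nodes, M=7 members, R=3 reactions → 2N=10, M+R=10
member 0 (0-1): L=5.8469, (cx,cy)=(0.2535,0.9673)
member 1 (0-2): L=3.3230, (cx,cy)=(1.0000,0.0000)
member 2 (1-2): L=5.9481, (cx,cy)=(0.3095,-0.9509)
member 3 (1-3): L=3.2479, (cx,cy)=(0.9994,-0.0342)
member 4 (2-3): L=5.7202, (cx,cy)=(0.2456,0.9694)
member 5 (2-4): L=2.9770, (cx,cy)=(1.0000,0.0000)
member 6 (3-4): L=5.7635, (cx,cy)=(0.2727,-0.9621)
solve A·x = −loads:
  F[0-1] = -1148.9612 N (compression)
  F[0-2] = -1082.4773 N (compression)
  F[1-2] = +1192.5831 N (tension)
  F[1-3] = -660.7273 N (compression)
  F[2-3] = -893.5756 N (compression)
  F[2-4] = -25.5492 N (compression)
  F[3-4] = +93.6727 N (tension)
  Rx@0 = +1373.7000 N
  Ry@0 = +1111.4411 N
  Ry@4 = -90.1211 N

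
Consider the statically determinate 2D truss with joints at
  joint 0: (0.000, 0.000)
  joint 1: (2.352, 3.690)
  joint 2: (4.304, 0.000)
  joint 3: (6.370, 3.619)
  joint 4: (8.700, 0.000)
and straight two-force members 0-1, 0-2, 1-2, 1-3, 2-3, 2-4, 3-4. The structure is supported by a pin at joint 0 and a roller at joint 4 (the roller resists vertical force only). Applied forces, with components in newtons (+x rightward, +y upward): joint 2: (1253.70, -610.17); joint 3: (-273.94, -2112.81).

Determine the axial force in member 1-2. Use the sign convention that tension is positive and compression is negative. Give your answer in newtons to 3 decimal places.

N=5 nodes, M=7 members, R=3 reactions → 2N=10, M+R=10
member 0 (0-1): L=4.3758, (cx,cy)=(0.5375,0.8433)
member 1 (0-2): L=4.3040, (cx,cy)=(1.0000,0.0000)
member 2 (1-2): L=4.1745, (cx,cy)=(0.4676,-0.8839)
member 3 (1-3): L=4.0186, (cx,cy)=(0.9998,-0.0177)
member 4 (2-3): L=4.1672, (cx,cy)=(0.4958,0.8684)
member 5 (2-4): L=4.3960, (cx,cy)=(1.0000,0.0000)
member 6 (3-4): L=4.3042, (cx,cy)=(0.5413,-0.8408)
solve A·x = −loads:
  F[0-1] = -1171.7636 N (compression)
  F[0-2] = +1609.5787 N (tension)
  F[1-2] = +1141.1035 N (tension)
  F[1-3] = -1163.5821 N (compression)
  F[2-3] = -458.8593 N (compression)
  F[2-4] = +1116.9524 N (tension)
  F[3-4] = -2063.3376 N (compression)
  Rx@0 = -979.7600 N
  Ry@0 = +988.1084 N
  Ry@4 = +1734.8716 N

1141.103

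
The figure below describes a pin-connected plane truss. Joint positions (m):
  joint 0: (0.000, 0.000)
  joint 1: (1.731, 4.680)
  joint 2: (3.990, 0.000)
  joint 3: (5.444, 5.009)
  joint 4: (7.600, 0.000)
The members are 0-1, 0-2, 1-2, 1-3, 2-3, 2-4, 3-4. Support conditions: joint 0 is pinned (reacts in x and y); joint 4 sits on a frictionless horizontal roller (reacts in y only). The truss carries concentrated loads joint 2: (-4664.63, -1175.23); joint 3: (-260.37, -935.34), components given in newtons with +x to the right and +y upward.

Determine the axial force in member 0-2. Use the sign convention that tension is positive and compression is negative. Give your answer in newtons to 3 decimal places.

-4556.911

N=5 nodes, M=7 members, R=3 reactions → 2N=10, M+R=10
member 0 (0-1): L=4.9899, (cx,cy)=(0.3469,0.9379)
member 1 (0-2): L=3.9900, (cx,cy)=(1.0000,0.0000)
member 2 (1-2): L=5.1967, (cx,cy)=(0.4347,-0.9006)
member 3 (1-3): L=3.7275, (cx,cy)=(0.9961,0.0883)
member 4 (2-3): L=5.2158, (cx,cy)=(0.2788,0.9604)
member 5 (2-4): L=3.6100, (cx,cy)=(1.0000,0.0000)
member 6 (3-4): L=5.4533, (cx,cy)=(0.3954,-0.9185)
solve A·x = −loads:
  F[0-1] = -1061.0713 N (compression)
  F[0-2] = -4556.9111 N (compression)
  F[1-2] = +1024.9939 N (tension)
  F[1-3] = -816.8423 N (compression)
  F[2-3] = +262.5544 N (tension)
  F[2-4] = +480.0921 N (tension)
  F[3-4] = -1214.3244 N (compression)
  Rx@0 = +4925.0000 N
  Ry@0 = +995.1798 N
  Ry@4 = +1115.3902 N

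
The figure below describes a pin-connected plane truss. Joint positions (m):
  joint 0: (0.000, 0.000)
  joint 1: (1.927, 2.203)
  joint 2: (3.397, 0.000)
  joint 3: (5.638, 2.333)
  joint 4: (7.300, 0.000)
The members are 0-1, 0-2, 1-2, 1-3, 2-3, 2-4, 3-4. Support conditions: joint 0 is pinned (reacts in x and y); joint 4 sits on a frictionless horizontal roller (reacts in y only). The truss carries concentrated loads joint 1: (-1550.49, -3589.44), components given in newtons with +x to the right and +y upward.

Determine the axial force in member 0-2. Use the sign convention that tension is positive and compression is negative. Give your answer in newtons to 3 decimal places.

1169.733

N=5 nodes, M=7 members, R=3 reactions → 2N=10, M+R=10
member 0 (0-1): L=2.9269, (cx,cy)=(0.6584,0.7527)
member 1 (0-2): L=3.3970, (cx,cy)=(1.0000,0.0000)
member 2 (1-2): L=2.6484, (cx,cy)=(0.5550,-0.8318)
member 3 (1-3): L=3.7133, (cx,cy)=(0.9994,0.0350)
member 4 (2-3): L=3.2350, (cx,cy)=(0.6927,0.7212)
member 5 (2-4): L=3.9030, (cx,cy)=(1.0000,0.0000)
member 6 (3-4): L=2.8645, (cx,cy)=(0.5802,-0.8145)
solve A·x = −loads:
  F[0-1] = -4131.6681 N (compression)
  F[0-2] = +1169.7328 N (tension)
  F[1-2] = -611.5423 N (compression)
  F[1-3] = -830.8063 N (compression)
  F[2-3] = +705.3570 N (tension)
  F[2-4] = +341.6651 N (tension)
  F[3-4] = -588.8604 N (compression)
  Rx@0 = +1550.4900 N
  Ry@0 = +3109.8343 N
  Ry@4 = +479.6057 N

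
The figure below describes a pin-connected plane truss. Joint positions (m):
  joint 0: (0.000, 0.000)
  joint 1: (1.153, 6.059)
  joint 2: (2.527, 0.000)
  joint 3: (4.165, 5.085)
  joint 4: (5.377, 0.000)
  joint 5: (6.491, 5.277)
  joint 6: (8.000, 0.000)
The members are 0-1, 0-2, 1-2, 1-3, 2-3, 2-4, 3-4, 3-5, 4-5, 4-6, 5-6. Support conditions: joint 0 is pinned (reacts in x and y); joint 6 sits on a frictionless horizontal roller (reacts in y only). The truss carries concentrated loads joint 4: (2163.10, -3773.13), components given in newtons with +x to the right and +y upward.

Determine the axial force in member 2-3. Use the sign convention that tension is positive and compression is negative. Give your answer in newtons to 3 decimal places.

N=7 nodes, M=11 members, R=3 reactions → 2N=14, M+R=14
member 0 (0-1): L=6.1677, (cx,cy)=(0.1869,0.9824)
member 1 (0-2): L=2.5270, (cx,cy)=(1.0000,0.0000)
member 2 (1-2): L=6.2128, (cx,cy)=(0.2212,-0.9752)
member 3 (1-3): L=3.1656, (cx,cy)=(0.9515,-0.3077)
member 4 (2-3): L=5.3423, (cx,cy)=(0.3066,0.9518)
member 5 (2-4): L=2.8500, (cx,cy)=(1.0000,0.0000)
member 6 (3-4): L=5.2274, (cx,cy)=(0.2319,-0.9728)
member 7 (3-5): L=2.3339, (cx,cy)=(0.9966,0.0823)
member 8 (4-5): L=5.3933, (cx,cy)=(0.2066,0.9784)
member 9 (4-6): L=2.6230, (cx,cy)=(1.0000,0.0000)
member 10 (5-6): L=5.4885, (cx,cy)=(0.2749,-0.9615)
solve A·x = −loads:
  F[0-1] = -1259.3152 N (compression)
  F[0-2] = +2398.5173 N (tension)
  F[1-2] = +1453.1472 N (tension)
  F[1-3] = -585.1761 N (compression)
  F[2-3] = -1488.8762 N (compression)
  F[2-4] = +3176.3908 N (tension)
  F[3-4] = +1162.9049 N (tension)
  F[3-5] = -1287.2774 N (compression)
  F[4-5] = +2700.1404 N (tension)
  F[4-6] = +725.1936 N (tension)
  F[5-6] = -2637.6652 N (compression)
  Rx@0 = -2163.1000 N
  Ry@0 = +1237.1150 N
  Ry@6 = +2536.0150 N

-1488.876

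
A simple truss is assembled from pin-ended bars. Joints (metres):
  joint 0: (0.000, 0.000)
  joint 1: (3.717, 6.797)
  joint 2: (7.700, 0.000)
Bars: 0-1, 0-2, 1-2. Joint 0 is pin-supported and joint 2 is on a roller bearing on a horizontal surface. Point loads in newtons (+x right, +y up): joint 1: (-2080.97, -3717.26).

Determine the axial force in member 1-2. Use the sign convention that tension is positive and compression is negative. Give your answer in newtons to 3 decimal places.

49.267

N=3 nodes, M=3 members, R=3 reactions → 2N=6, M+R=6
member 0 (0-1): L=7.7470, (cx,cy)=(0.4798,0.8774)
member 1 (0-2): L=7.7000, (cx,cy)=(1.0000,0.0000)
member 2 (1-2): L=7.8780, (cx,cy)=(0.5056,-0.8628)
solve A·x = −loads:
  F[0-1] = -4285.2341 N (compression)
  F[0-2] = -24.9084 N (compression)
  F[1-2] = +49.2667 N (tension)
  Rx@0 = +2080.9700 N
  Ry@0 = +3759.7662 N
  Ry@2 = -42.5062 N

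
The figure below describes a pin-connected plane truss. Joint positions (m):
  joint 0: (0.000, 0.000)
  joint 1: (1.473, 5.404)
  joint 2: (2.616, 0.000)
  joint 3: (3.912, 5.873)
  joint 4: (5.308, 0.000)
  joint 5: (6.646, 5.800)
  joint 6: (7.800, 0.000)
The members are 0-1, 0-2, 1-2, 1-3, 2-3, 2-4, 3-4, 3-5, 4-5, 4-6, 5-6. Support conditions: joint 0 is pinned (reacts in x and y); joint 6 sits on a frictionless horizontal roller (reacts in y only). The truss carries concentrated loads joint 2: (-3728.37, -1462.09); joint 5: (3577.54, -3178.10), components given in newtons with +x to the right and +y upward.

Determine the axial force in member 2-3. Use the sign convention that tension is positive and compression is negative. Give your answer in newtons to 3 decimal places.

N=7 nodes, M=11 members, R=3 reactions → 2N=14, M+R=14
member 0 (0-1): L=5.6012, (cx,cy)=(0.2630,0.9648)
member 1 (0-2): L=2.6160, (cx,cy)=(1.0000,0.0000)
member 2 (1-2): L=5.5236, (cx,cy)=(0.2069,-0.9784)
member 3 (1-3): L=2.4837, (cx,cy)=(0.9820,0.1888)
member 4 (2-3): L=6.0143, (cx,cy)=(0.2155,0.9765)
member 5 (2-4): L=2.6920, (cx,cy)=(1.0000,0.0000)
member 6 (3-4): L=6.0366, (cx,cy)=(0.2313,-0.9729)
member 7 (3-5): L=2.7350, (cx,cy)=(0.9996,-0.0267)
member 8 (4-5): L=5.9523, (cx,cy)=(0.2248,0.9744)
member 9 (4-6): L=2.4920, (cx,cy)=(1.0000,0.0000)
member 10 (5-6): L=5.9137, (cx,cy)=(0.1951,-0.9808)
solve A·x = −loads:
  F[0-1] = +1262.7463 N (tension)
  F[0-2] = -482.9088 N (compression)
  F[1-2] = -1133.8667 N (compression)
  F[1-3] = +577.0944 N (tension)
  F[2-3] = +2633.2787 N (tension)
  F[2-4] = +2443.3917 N (tension)
  F[3-4] = -2803.9923 N (compression)
  F[3-5] = +1783.2201 N (tension)
  F[4-5] = +2799.6329 N (tension)
  F[4-6] = +1165.6372 N (tension)
  F[5-6] = -5973.3241 N (compression)
  Rx@0 = +150.8300 N
  Ry@0 = -1218.2987 N
  Ry@6 = +5858.4887 N

2633.279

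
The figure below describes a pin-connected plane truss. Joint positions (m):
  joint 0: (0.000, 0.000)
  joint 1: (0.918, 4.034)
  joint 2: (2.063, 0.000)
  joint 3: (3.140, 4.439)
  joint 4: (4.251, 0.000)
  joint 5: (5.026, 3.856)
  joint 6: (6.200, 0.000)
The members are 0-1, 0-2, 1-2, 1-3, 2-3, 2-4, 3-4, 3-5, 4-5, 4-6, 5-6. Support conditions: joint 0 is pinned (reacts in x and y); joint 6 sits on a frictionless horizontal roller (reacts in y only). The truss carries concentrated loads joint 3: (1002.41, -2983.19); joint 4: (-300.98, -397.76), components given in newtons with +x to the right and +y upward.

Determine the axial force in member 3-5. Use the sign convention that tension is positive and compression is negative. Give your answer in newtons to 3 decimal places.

-1245.871

N=7 nodes, M=11 members, R=3 reactions → 2N=14, M+R=14
member 0 (0-1): L=4.1371, (cx,cy)=(0.2219,0.9751)
member 1 (0-2): L=2.0630, (cx,cy)=(1.0000,0.0000)
member 2 (1-2): L=4.1933, (cx,cy)=(0.2731,-0.9620)
member 3 (1-3): L=2.2586, (cx,cy)=(0.9838,0.1793)
member 4 (2-3): L=4.5678, (cx,cy)=(0.2358,0.9718)
member 5 (2-4): L=2.1880, (cx,cy)=(1.0000,0.0000)
member 6 (3-4): L=4.5759, (cx,cy)=(0.2428,-0.9701)
member 7 (3-5): L=1.9741, (cx,cy)=(0.9554,-0.2953)
member 8 (4-5): L=3.9331, (cx,cy)=(0.1970,0.9804)
member 9 (4-6): L=1.9490, (cx,cy)=(1.0000,0.0000)
member 10 (5-6): L=4.0308, (cx,cy)=(0.2913,-0.9566)
solve A·x = −loads:
  F[0-1] = -902.1836 N (compression)
  F[0-2] = +901.6180 N (tension)
  F[1-2] = +833.3978 N (tension)
  F[1-3] = -434.7956 N (compression)
  F[2-3] = -824.9879 N (compression)
  F[2-4] = +1323.6955 N (tension)
  F[3-4] = -1789.0845 N (compression)
  F[3-5] = -1245.8711 N (compression)
  F[4-5] = +2175.9730 N (tension)
  F[4-6] = +761.5341 N (tension)
  F[5-6] = -2614.6166 N (compression)
  Rx@0 = -701.4300 N
  Ry@0 = +879.6932 N
  Ry@6 = +2501.2568 N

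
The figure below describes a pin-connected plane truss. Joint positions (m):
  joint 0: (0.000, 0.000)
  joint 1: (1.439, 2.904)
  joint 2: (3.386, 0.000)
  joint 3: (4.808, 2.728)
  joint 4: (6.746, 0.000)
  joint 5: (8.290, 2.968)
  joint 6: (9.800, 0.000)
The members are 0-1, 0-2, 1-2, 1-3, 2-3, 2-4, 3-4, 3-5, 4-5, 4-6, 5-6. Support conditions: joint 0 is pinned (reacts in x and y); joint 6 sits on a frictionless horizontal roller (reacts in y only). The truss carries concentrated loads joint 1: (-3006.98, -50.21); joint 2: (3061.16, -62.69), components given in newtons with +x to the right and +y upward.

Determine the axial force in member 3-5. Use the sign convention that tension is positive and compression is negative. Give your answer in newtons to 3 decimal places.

922.163

N=7 nodes, M=11 members, R=3 reactions → 2N=14, M+R=14
member 0 (0-1): L=3.2410, (cx,cy)=(0.4440,0.8960)
member 1 (0-2): L=3.3860, (cx,cy)=(1.0000,0.0000)
member 2 (1-2): L=3.4963, (cx,cy)=(0.5569,-0.8306)
member 3 (1-3): L=3.3736, (cx,cy)=(0.9986,-0.0522)
member 4 (2-3): L=3.0764, (cx,cy)=(0.4622,0.8868)
member 5 (2-4): L=3.3600, (cx,cy)=(1.0000,0.0000)
member 6 (3-4): L=3.3463, (cx,cy)=(0.5791,-0.8152)
member 7 (3-5): L=3.4903, (cx,cy)=(0.9976,0.0688)
member 8 (4-5): L=3.3456, (cx,cy)=(0.4615,0.8871)
member 9 (4-6): L=3.0540, (cx,cy)=(1.0000,0.0000)
member 10 (5-6): L=3.3300, (cx,cy)=(0.4534,-0.8913)
solve A·x = −loads:
  F[0-1] = -1088.0436 N (compression)
  F[0-2] = +537.2733 N (tension)
  F[1-2] = +989.2094 N (tension)
  F[1-3] = +1975.7098 N (tension)
  F[2-3] = -855.8616 N (compression)
  F[2-4] = -1577.4121 N (compression)
  F[3-4] = +1135.1783 N (tension)
  F[3-5] = +922.1626 N (tension)
  F[4-5] = -1043.1581 N (compression)
  F[4-6] = -438.5590 N (compression)
  F[5-6] = +967.1630 N (tension)
  Rx@0 = -54.1800 N
  Ry@0 = +974.9152 N
  Ry@6 = -862.0152 N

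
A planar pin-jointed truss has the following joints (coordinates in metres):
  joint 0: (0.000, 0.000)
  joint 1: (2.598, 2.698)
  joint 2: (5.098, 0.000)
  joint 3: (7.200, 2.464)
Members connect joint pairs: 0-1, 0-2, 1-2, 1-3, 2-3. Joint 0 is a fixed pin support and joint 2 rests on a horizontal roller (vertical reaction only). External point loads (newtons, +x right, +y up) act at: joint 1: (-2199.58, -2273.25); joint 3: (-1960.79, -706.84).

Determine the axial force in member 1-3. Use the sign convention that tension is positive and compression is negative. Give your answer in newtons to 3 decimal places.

-1303.028

N=4 nodes, M=5 members, R=3 reactions → 2N=8, M+R=8
member 0 (0-1): L=3.7455, (cx,cy)=(0.6936,0.7203)
member 1 (0-2): L=5.0980, (cx,cy)=(1.0000,0.0000)
member 2 (1-2): L=3.6782, (cx,cy)=(0.6797,-0.7335)
member 3 (1-3): L=4.6079, (cx,cy)=(0.9987,-0.0508)
member 4 (2-3): L=3.2388, (cx,cy)=(0.6490,0.7608)
solve A·x = −loads:
  F[0-1] = -4074.6763 N (compression)
  F[0-2] = -1334.0465 N (compression)
  F[1-2] = +992.5325 N (tension)
  F[1-3] = -1303.0283 N (compression)
  F[2-3] = -1016.0757 N (compression)
  Rx@0 = +4160.3700 N
  Ry@0 = +2935.1119 N
  Ry@2 = +44.9781 N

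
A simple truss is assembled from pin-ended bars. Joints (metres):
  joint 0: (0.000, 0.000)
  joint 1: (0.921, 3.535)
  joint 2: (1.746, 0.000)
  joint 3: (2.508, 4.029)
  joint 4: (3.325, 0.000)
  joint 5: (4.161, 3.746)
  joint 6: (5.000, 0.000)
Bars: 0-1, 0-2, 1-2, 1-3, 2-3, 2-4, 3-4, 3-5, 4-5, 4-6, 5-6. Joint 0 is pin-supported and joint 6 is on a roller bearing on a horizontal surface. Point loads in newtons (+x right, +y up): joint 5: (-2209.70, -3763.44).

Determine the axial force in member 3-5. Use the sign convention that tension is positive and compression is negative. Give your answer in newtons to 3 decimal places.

N=7 nodes, M=11 members, R=3 reactions → 2N=14, M+R=14
member 0 (0-1): L=3.6530, (cx,cy)=(0.2521,0.9677)
member 1 (0-2): L=1.7460, (cx,cy)=(1.0000,0.0000)
member 2 (1-2): L=3.6300, (cx,cy)=(0.2273,-0.9738)
member 3 (1-3): L=1.6621, (cx,cy)=(0.9548,0.2972)
member 4 (2-3): L=4.1004, (cx,cy)=(0.1858,0.9826)
member 5 (2-4): L=1.5790, (cx,cy)=(1.0000,0.0000)
member 6 (3-4): L=4.1110, (cx,cy)=(0.1987,-0.9801)
member 7 (3-5): L=1.6771, (cx,cy)=(0.9857,-0.1687)
member 8 (4-5): L=3.8382, (cx,cy)=(0.2178,0.9760)
member 9 (4-6): L=1.6750, (cx,cy)=(1.0000,0.0000)
member 10 (5-6): L=3.8388, (cx,cy)=(0.2186,-0.9758)
solve A·x = −loads:
  F[0-1] = -2363.3591 N (compression)
  F[0-2] = -1613.8475 N (compression)
  F[1-2] = +2011.8547 N (tension)
  F[1-3] = -1102.9332 N (compression)
  F[2-3] = -1993.9388 N (compression)
  F[2-4] = -786.0645 N (compression)
  F[3-4] = +2675.1233 N (tension)
  F[3-5] = -1983.7246 N (compression)
  F[4-5] = -2686.2591 N (compression)
  F[4-6] = +330.6788 N (tension)
  F[5-6] = -1513.0058 N (compression)
  Rx@0 = +2209.7000 N
  Ry@0 = +2287.0125 N
  Ry@6 = +1476.4275 N

-1983.725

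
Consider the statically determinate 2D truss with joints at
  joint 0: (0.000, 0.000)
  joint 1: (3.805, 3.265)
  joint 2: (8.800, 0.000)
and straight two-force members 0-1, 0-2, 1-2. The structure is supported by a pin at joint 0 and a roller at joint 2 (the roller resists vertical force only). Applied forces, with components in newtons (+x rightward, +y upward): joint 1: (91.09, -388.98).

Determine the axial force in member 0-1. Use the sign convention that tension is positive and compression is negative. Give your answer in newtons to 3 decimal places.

-287.152

N=3 nodes, M=3 members, R=3 reactions → 2N=6, M+R=6
member 0 (0-1): L=5.0138, (cx,cy)=(0.7589,0.6512)
member 1 (0-2): L=8.8000, (cx,cy)=(1.0000,0.0000)
member 2 (1-2): L=5.9674, (cx,cy)=(0.8370,-0.5471)
solve A·x = −loads:
  F[0-1] = -287.1519 N (compression)
  F[0-2] = +309.0109 N (tension)
  F[1-2] = -369.1695 N (compression)
  Rx@0 = -91.0900 N
  Ry@0 = +186.9939 N
  Ry@2 = +201.9861 N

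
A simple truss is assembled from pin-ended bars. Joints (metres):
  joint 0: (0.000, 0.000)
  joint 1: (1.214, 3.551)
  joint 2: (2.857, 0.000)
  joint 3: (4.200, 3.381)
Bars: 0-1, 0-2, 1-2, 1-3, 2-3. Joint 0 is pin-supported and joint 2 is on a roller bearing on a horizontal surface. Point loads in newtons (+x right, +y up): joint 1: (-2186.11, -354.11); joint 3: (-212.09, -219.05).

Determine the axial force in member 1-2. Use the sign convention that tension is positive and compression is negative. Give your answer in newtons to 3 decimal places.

N=4 nodes, M=5 members, R=3 reactions → 2N=8, M+R=8
member 0 (0-1): L=3.7528, (cx,cy)=(0.3235,0.9462)
member 1 (0-2): L=2.8570, (cx,cy)=(1.0000,0.0000)
member 2 (1-2): L=3.9127, (cx,cy)=(0.4199,-0.9076)
member 3 (1-3): L=2.9908, (cx,cy)=(0.9984,-0.0568)
member 4 (2-3): L=3.6380, (cx,cy)=(0.3692,0.9294)
solve A·x = −loads:
  F[0-1] = -3243.1879 N (compression)
  F[0-2] = -1349.0512 N (compression)
  F[1-2] = +2998.8645 N (tension)
  F[1-3] = -122.5110 N (compression)
  F[2-3] = -243.1914 N (compression)
  Rx@0 = +2398.2000 N
  Ry@0 = +3068.8035 N
  Ry@2 = -2495.6435 N

2998.865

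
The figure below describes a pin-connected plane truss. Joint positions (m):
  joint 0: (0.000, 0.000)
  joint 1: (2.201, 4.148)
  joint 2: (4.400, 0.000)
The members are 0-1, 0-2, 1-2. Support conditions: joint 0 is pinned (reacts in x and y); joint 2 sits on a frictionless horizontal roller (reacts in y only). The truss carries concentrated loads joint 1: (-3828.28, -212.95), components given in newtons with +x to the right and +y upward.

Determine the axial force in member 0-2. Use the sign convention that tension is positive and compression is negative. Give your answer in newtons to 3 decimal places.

-1856.798

N=3 nodes, M=3 members, R=3 reactions → 2N=6, M+R=6
member 0 (0-1): L=4.6958, (cx,cy)=(0.4687,0.8833)
member 1 (0-2): L=4.4000, (cx,cy)=(1.0000,0.0000)
member 2 (1-2): L=4.6948, (cx,cy)=(0.4684,-0.8835)
solve A·x = −loads:
  F[0-1] = -4206.1043 N (compression)
  F[0-2] = -1856.7982 N (compression)
  F[1-2] = +3964.2414 N (tension)
  Rx@0 = +3828.2800 N
  Ry@0 = +3715.4506 N
  Ry@2 = -3502.5006 N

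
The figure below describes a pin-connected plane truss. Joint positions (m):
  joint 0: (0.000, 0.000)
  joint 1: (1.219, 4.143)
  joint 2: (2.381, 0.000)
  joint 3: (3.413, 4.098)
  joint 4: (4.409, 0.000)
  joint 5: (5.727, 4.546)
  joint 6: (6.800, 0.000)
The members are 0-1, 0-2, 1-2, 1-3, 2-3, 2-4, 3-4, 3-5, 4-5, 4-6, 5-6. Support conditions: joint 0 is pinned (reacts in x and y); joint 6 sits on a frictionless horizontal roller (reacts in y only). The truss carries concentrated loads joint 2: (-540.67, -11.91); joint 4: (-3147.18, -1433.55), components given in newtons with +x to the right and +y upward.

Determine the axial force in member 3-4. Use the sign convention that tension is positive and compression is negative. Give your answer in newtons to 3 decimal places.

N=7 nodes, M=11 members, R=3 reactions → 2N=14, M+R=14
member 0 (0-1): L=4.3186, (cx,cy)=(0.2823,0.9593)
member 1 (0-2): L=2.3810, (cx,cy)=(1.0000,0.0000)
member 2 (1-2): L=4.3029, (cx,cy)=(0.2701,-0.9628)
member 3 (1-3): L=2.1945, (cx,cy)=(0.9998,-0.0205)
member 4 (2-3): L=4.2259, (cx,cy)=(0.2442,0.9697)
member 5 (2-4): L=2.0280, (cx,cy)=(1.0000,0.0000)
member 6 (3-4): L=4.2173, (cx,cy)=(0.2362,-0.9717)
member 7 (3-5): L=2.3570, (cx,cy)=(0.9818,0.1901)
member 8 (4-5): L=4.7332, (cx,cy)=(0.2785,0.9604)
member 9 (4-6): L=2.3910, (cx,cy)=(1.0000,0.0000)
member 10 (5-6): L=4.6709, (cx,cy)=(0.2297,-0.9733)
solve A·x = −loads:
  F[0-1] = -533.4953 N (compression)
  F[0-2] = -3537.2621 N (compression)
  F[1-2] = +537.8525 N (tension)
  F[1-3] = -295.8984 N (compression)
  F[2-3] = -521.7559 N (compression)
  F[2-4] = -2723.9281 N (compression)
  F[3-4] = +410.7857 N (tension)
  F[3-5] = -529.9280 N (compression)
  F[4-5] = +1076.9810 N (tension)
  F[4-6] = +220.3730 N (tension)
  F[5-6] = -959.3138 N (compression)
  Rx@0 = +3687.8500 N
  Ry@0 = +511.8012 N
  Ry@6 = +933.6588 N

410.786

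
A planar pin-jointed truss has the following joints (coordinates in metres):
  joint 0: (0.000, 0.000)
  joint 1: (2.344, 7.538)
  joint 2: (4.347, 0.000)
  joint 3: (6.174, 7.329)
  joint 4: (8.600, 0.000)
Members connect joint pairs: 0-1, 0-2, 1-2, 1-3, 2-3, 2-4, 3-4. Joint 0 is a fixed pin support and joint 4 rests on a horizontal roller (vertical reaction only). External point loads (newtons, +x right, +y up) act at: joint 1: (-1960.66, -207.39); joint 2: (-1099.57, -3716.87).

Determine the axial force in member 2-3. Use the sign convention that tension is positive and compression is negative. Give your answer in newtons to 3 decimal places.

N=5 nodes, M=7 members, R=3 reactions → 2N=10, M+R=10
member 0 (0-1): L=7.8940, (cx,cy)=(0.2969,0.9549)
member 1 (0-2): L=4.3470, (cx,cy)=(1.0000,0.0000)
member 2 (1-2): L=7.7996, (cx,cy)=(0.2568,-0.9665)
member 3 (1-3): L=3.8357, (cx,cy)=(0.9985,-0.0545)
member 4 (2-3): L=7.5533, (cx,cy)=(0.2419,0.9703)
member 5 (2-4): L=4.2530, (cx,cy)=(1.0000,0.0000)
member 6 (3-4): L=7.7201, (cx,cy)=(0.3142,-0.9493)
solve A·x = −loads:
  F[0-1] = -3882.6411 N (compression)
  F[0-2] = -1907.3454 N (compression)
  F[1-2] = +3628.6035 N (tension)
  F[1-3] = -124.2661 N (compression)
  F[2-3] = +216.3871 N (tension)
  F[2-4] = +71.7415 N (tension)
  F[3-4] = -228.2978 N (compression)
  Rx@0 = +3060.2300 N
  Ry@0 = +3707.5273 N
  Ry@4 = +216.7327 N

216.387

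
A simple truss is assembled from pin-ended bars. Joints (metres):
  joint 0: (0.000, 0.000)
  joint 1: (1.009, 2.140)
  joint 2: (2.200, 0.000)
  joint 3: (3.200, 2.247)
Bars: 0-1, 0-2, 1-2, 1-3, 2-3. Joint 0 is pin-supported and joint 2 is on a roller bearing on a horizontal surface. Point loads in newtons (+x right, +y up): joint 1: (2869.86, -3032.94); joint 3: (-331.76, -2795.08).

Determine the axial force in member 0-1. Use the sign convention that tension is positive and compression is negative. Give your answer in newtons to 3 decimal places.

N=4 nodes, M=5 members, R=3 reactions → 2N=8, M+R=8
member 0 (0-1): L=2.3659, (cx,cy)=(0.4265,0.9045)
member 1 (0-2): L=2.2000, (cx,cy)=(1.0000,0.0000)
member 2 (1-2): L=2.4491, (cx,cy)=(0.4863,-0.8738)
member 3 (1-3): L=2.1936, (cx,cy)=(0.9988,0.0488)
member 4 (2-3): L=2.4595, (cx,cy)=(0.4066,0.9136)
solve A·x = −loads:
  F[0-1] = +2301.0565 N (tension)
  F[0-2] = +1556.7716 N (tension)
  F[1-2] = -5800.8318 N (compression)
  F[1-3] = +933.5328 N (tension)
  F[2-3] = -3109.2207 N (compression)
  Rx@0 = -2538.1000 N
  Ry@0 = -2081.3110 N
  Ry@2 = +7909.3310 N

2301.056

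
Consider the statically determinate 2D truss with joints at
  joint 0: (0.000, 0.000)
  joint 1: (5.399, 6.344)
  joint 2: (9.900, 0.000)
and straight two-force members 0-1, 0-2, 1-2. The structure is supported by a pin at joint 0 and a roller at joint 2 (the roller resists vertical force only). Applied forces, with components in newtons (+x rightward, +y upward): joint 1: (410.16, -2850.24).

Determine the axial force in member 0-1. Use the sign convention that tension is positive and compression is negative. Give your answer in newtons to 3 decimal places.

N=3 nodes, M=3 members, R=3 reactions → 2N=6, M+R=6
member 0 (0-1): L=8.3304, (cx,cy)=(0.6481,0.7615)
member 1 (0-2): L=9.9000, (cx,cy)=(1.0000,0.0000)
member 2 (1-2): L=7.7785, (cx,cy)=(0.5786,-0.8156)
solve A·x = −loads:
  F[0-1] = -1356.4705 N (compression)
  F[0-2] = +1289.2997 N (tension)
  F[1-2] = -2228.1362 N (compression)
  Rx@0 = -410.1600 N
  Ry@0 = +1033.0177 N
  Ry@2 = +1817.2223 N

-1356.471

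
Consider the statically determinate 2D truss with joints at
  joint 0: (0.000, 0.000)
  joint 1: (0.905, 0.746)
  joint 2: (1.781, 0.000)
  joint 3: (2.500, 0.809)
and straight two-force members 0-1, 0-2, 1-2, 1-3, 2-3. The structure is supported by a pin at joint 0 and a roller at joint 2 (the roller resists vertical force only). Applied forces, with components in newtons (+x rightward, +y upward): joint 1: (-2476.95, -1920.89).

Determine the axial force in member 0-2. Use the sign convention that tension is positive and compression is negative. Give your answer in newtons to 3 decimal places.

N=4 nodes, M=5 members, R=3 reactions → 2N=8, M+R=8
member 0 (0-1): L=1.1728, (cx,cy)=(0.7716,0.6361)
member 1 (0-2): L=1.7810, (cx,cy)=(1.0000,0.0000)
member 2 (1-2): L=1.1506, (cx,cy)=(0.7613,-0.6484)
member 3 (1-3): L=1.5962, (cx,cy)=(0.9992,0.0395)
member 4 (2-3): L=1.0823, (cx,cy)=(0.6643,0.7475)
solve A·x = −loads:
  F[0-1] = -3116.5261 N (compression)
  F[0-2] = -72.1300 N (compression)
  F[1-2] = +94.7410 N (tension)
  F[1-3] = +0.0000 N (tension)
  F[2-3] = -0.0000 N (compression)
  Rx@0 = +2476.9500 N
  Ry@0 = +1982.3157 N
  Ry@2 = -61.4257 N

-72.130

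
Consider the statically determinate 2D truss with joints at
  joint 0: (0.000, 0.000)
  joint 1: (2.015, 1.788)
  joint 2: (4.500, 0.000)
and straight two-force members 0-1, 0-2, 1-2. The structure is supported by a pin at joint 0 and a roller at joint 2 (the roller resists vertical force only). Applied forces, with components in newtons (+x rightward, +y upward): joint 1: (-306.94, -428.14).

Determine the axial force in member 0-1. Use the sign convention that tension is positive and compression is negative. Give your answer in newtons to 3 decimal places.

N=3 nodes, M=3 members, R=3 reactions → 2N=6, M+R=6
member 0 (0-1): L=2.6939, (cx,cy)=(0.7480,0.6637)
member 1 (0-2): L=4.5000, (cx,cy)=(1.0000,0.0000)
member 2 (1-2): L=3.0614, (cx,cy)=(0.8117,-0.5840)
solve A·x = −loads:
  F[0-1] = -539.9668 N (compression)
  F[0-2] = +96.9457 N (tension)
  F[1-2] = -119.4324 N (compression)
  Rx@0 = +306.9400 N
  Ry@0 = +358.3859 N
  Ry@2 = +69.7541 N

-539.967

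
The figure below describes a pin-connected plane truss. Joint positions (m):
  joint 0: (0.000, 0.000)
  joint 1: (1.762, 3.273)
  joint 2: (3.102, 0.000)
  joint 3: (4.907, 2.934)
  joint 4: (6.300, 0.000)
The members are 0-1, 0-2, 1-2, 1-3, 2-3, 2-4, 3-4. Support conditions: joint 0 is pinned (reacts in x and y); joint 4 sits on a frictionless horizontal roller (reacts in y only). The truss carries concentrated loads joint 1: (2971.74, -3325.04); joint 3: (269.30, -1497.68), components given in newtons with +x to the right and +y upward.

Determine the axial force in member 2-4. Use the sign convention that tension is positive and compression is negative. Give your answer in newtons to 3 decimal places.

N=5 nodes, M=7 members, R=3 reactions → 2N=10, M+R=10
member 0 (0-1): L=3.7171, (cx,cy)=(0.4740,0.8805)
member 1 (0-2): L=3.1020, (cx,cy)=(1.0000,0.0000)
member 2 (1-2): L=3.5367, (cx,cy)=(0.3789,-0.9254)
member 3 (1-3): L=3.1632, (cx,cy)=(0.9942,-0.1072)
member 4 (2-3): L=3.4448, (cx,cy)=(0.5240,0.8517)
member 5 (2-4): L=3.1980, (cx,cy)=(1.0000,0.0000)
member 6 (3-4): L=3.2479, (cx,cy)=(0.4289,-0.9034)
solve A·x = −loads:
  F[0-1] = -1200.3570 N (compression)
  F[0-2] = +3810.0328 N (tension)
  F[1-2] = -2132.5409 N (compression)
  F[1-3] = -2748.5724 N (compression)
  F[2-3] = +2317.1078 N (tension)
  F[2-4] = +1787.9153 N (tension)
  F[3-4] = -4168.6693 N (compression)
  Rx@0 = -3241.0400 N
  Ry@0 = +1056.9315 N
  Ry@4 = +3765.7885 N

1787.915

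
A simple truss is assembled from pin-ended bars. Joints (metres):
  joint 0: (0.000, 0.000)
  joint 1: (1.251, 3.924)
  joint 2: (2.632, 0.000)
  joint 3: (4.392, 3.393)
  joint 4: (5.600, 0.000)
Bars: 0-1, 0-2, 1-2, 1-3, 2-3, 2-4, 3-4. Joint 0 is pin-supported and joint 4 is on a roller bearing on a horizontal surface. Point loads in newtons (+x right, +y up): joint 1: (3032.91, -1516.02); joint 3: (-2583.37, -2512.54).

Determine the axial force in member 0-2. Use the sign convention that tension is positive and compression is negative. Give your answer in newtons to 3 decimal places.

N=5 nodes, M=7 members, R=3 reactions → 2N=10, M+R=10
member 0 (0-1): L=4.1186, (cx,cy)=(0.3037,0.9528)
member 1 (0-2): L=2.6320, (cx,cy)=(1.0000,0.0000)
member 2 (1-2): L=4.1599, (cx,cy)=(0.3320,-0.9433)
member 3 (1-3): L=3.1856, (cx,cy)=(0.9860,-0.1667)
member 4 (2-3): L=3.8223, (cx,cy)=(0.4605,0.8877)
member 5 (2-4): L=2.9680, (cx,cy)=(1.0000,0.0000)
member 6 (3-4): L=3.6016, (cx,cy)=(0.3354,-0.9421)
solve A·x = −loads:
  F[0-1] = -1216.8781 N (compression)
  F[0-2] = +819.1604 N (tension)
  F[1-2] = +246.3777 N (tension)
  F[1-3] = -3533.7614 N (compression)
  F[2-3] = -261.8107 N (compression)
  F[2-4] = +1021.5042 N (tension)
  F[3-4] = -3045.5931 N (compression)
  Rx@0 = -449.5400 N
  Ry@0 = +1159.3848 N
  Ry@4 = +2869.1752 N

819.160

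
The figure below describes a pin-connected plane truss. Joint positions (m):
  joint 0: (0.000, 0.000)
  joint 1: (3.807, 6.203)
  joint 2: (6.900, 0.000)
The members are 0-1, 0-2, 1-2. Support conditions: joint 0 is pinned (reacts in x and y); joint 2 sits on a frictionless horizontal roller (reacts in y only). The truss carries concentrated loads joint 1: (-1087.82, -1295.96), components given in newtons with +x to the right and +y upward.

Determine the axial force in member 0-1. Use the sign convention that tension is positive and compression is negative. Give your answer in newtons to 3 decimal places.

N=3 nodes, M=3 members, R=3 reactions → 2N=6, M+R=6
member 0 (0-1): L=7.2781, (cx,cy)=(0.5231,0.8523)
member 1 (0-2): L=6.9000, (cx,cy)=(1.0000,0.0000)
member 2 (1-2): L=6.9314, (cx,cy)=(0.4462,-0.8949)
solve A·x = −loads:
  F[0-1] = -1829.0388 N (compression)
  F[0-2] = -131.0910 N (compression)
  F[1-2] = +293.7731 N (tension)
  Rx@0 = +1087.8200 N
  Ry@0 = +1558.8626 N
  Ry@2 = -262.9026 N

-1829.039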